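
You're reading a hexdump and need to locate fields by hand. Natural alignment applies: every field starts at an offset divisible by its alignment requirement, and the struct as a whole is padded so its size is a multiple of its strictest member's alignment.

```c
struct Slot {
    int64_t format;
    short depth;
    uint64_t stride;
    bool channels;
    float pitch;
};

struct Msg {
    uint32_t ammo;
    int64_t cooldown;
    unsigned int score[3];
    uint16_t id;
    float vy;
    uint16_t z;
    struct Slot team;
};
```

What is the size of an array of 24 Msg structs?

Slot: @0: format [8B, align 8] → 8; @8: depth [2B, align 2] → 10; +6 pad (align 8); @16: stride [8B, align 8] → 24; @24: channels [1B, align 1] → 25; +3 pad (align 4); @28: pitch [4B, align 4] → 32; size 32, align 8
@0: ammo [4B, align 4] → 4
+4 pad (align 8)
@8: cooldown [8B, align 8] → 16
@16: score [12B, align 4] → 28
@28: id [2B, align 2] → 30
+2 pad (align 4)
@32: vy [4B, align 4] → 36
@36: z [2B, align 2] → 38
+2 pad (align 8)
@40: team [32B, align 8] → 72
size 72, align 8
array of 24: 24 × 72 = 1728

1728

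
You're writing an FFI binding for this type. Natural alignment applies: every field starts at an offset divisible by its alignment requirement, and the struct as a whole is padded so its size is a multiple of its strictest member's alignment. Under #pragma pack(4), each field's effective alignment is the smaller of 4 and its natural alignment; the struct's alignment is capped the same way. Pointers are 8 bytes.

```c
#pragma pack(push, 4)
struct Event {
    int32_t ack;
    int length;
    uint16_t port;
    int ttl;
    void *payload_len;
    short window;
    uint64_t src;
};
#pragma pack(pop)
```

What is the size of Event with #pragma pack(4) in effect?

36

@0: ack [4B, align 4] → 4
@4: length [4B, align 4] → 8
@8: port [2B, align 2] → 10
+2 pad (align 4)
@12: ttl [4B, align 4] → 16
@16: payload_len [8B, align 4] → 24
@24: window [2B, align 2] → 26
+2 pad (align 4)
@28: src [8B, align 4] → 36
size 36, align 4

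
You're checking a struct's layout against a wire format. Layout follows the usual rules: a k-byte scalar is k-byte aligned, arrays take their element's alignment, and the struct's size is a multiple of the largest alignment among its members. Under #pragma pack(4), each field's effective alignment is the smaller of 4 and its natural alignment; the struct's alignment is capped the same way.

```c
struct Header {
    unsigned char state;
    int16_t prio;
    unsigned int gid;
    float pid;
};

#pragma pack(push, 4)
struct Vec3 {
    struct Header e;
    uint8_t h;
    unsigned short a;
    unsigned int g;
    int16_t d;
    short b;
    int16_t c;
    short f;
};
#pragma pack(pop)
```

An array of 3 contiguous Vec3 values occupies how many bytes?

Header: @0: state [1B, align 1] → 1; +1 pad (align 2); @2: prio [2B, align 2] → 4; @4: gid [4B, align 4] → 8; @8: pid [4B, align 4] → 12; size 12, align 4
@0: e [12B, align 4] → 12
@12: h [1B, align 1] → 13
+1 pad (align 2)
@14: a [2B, align 2] → 16
@16: g [4B, align 4] → 20
@20: d [2B, align 2] → 22
@22: b [2B, align 2] → 24
@24: c [2B, align 2] → 26
@26: f [2B, align 2] → 28
size 28, align 4
array of 3: 3 × 28 = 84

84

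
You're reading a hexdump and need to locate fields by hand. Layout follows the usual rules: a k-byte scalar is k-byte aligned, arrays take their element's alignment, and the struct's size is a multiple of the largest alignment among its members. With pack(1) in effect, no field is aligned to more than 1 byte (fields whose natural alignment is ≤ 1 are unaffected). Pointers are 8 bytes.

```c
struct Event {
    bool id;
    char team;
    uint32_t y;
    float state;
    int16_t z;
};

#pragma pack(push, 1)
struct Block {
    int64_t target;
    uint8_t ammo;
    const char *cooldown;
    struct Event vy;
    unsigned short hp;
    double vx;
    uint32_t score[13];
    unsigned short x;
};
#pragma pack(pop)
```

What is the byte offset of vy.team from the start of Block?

Event: id at 0 (size 1, align 1) → ends 1; team at 1 (size 1, align 1) → ends 2; pad 2 to align 4 for y; y at 4 (size 4, align 4) → ends 8; state at 8 (size 4, align 4) → ends 12; z at 12 (size 2, align 2) → ends 14; tail pad 2 to reach multiple of 4; total 16 bytes, alignment 4
target at 0 (size 8, align 1) → ends 8
ammo at 8 (size 1, align 1) → ends 9
cooldown at 9 (size 8, align 1) → ends 17
vy at 17 (size 16, align 1) → ends 33
within Event: team at 1
17 + 1 = 18

18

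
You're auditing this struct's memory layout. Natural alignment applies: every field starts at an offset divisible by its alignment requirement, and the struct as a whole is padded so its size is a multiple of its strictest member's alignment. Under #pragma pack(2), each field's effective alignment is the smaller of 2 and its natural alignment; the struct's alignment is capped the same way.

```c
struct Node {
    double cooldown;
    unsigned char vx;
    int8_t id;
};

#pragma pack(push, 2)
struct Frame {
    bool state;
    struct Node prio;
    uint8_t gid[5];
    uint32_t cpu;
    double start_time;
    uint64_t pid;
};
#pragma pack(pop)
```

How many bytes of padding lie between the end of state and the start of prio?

Node: cooldown at 0 (size 8, align 8) → ends 8; vx at 8 (size 1, align 1) → ends 9; id at 9 (size 1, align 1) → ends 10; tail pad 6 to reach multiple of 8; total 16 bytes, alignment 8
state at 0 (size 1, align 1) → ends 1
pad 1 to align 2 for prio
prio at 2 (size 16, align 2) → ends 18

1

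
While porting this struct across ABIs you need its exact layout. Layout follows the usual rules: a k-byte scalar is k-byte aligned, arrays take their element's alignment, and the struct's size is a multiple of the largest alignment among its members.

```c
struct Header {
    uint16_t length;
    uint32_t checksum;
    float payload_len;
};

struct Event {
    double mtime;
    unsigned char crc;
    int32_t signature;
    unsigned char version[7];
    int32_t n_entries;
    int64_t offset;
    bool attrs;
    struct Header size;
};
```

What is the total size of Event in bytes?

Header: @0: length [2B, align 2] → 2; +2 pad (align 4); @4: checksum [4B, align 4] → 8; @8: payload_len [4B, align 4] → 12; size 12, align 4
@0: mtime [8B, align 8] → 8
@8: crc [1B, align 1] → 9
+3 pad (align 4)
@12: signature [4B, align 4] → 16
@16: version [7B, align 1] → 23
+1 pad (align 4)
@24: n_entries [4B, align 4] → 28
+4 pad (align 8)
@32: offset [8B, align 8] → 40
@40: attrs [1B, align 1] → 41
+3 pad (align 4)
@44: size [12B, align 4] → 56
size 56, align 8

56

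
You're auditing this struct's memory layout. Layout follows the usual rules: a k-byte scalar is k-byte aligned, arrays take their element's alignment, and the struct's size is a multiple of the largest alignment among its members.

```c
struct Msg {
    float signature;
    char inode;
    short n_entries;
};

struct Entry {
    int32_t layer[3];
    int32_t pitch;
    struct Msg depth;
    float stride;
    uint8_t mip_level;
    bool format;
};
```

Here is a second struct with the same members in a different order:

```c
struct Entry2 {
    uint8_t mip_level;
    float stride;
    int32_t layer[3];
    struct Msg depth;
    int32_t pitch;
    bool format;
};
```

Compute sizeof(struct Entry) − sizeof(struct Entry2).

-4

Msg: @0: signature [4B, align 4] → 4; @4: inode [1B, align 1] → 5; +1 pad (align 2); @6: n_entries [2B, align 2] → 8; size 8, align 4
@0: layer [12B, align 4] → 12
@12: pitch [4B, align 4] → 16
@16: depth [8B, align 4] → 24
@24: stride [4B, align 4] → 28
@28: mip_level [1B, align 1] → 29
@29: format [1B, align 1] → 30
+2 tail pad (align 4)
size 32, align 4
— Entry2 —
@0: mip_level [1B, align 1] → 1
+3 pad (align 4)
@4: stride [4B, align 4] → 8
@8: layer [12B, align 4] → 20
@20: depth [8B, align 4] → 28
@28: pitch [4B, align 4] → 32
@32: format [1B, align 1] → 33
+3 tail pad (align 4)
size 36, align 4
32 − 36 = -4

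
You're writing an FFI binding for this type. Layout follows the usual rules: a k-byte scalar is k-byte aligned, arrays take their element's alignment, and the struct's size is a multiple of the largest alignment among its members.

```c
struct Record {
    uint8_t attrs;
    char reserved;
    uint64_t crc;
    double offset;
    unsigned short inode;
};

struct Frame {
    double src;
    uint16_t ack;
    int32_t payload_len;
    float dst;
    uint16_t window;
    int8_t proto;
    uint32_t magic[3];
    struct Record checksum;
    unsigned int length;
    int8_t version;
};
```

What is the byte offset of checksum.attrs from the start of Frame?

40

Record: @0: attrs [1B, align 1] → 1; @1: reserved [1B, align 1] → 2; +6 pad (align 8); @8: crc [8B, align 8] → 16; @16: offset [8B, align 8] → 24; @24: inode [2B, align 2] → 26; +6 tail pad (align 8); size 32, align 8
@0: src [8B, align 8] → 8
@8: ack [2B, align 2] → 10
+2 pad (align 4)
@12: payload_len [4B, align 4] → 16
@16: dst [4B, align 4] → 20
@20: window [2B, align 2] → 22
@22: proto [1B, align 1] → 23
+1 pad (align 4)
@24: magic [12B, align 4] → 36
+4 pad (align 8)
@40: checksum [32B, align 8] → 72
within Record: attrs at 0
40 + 0 = 40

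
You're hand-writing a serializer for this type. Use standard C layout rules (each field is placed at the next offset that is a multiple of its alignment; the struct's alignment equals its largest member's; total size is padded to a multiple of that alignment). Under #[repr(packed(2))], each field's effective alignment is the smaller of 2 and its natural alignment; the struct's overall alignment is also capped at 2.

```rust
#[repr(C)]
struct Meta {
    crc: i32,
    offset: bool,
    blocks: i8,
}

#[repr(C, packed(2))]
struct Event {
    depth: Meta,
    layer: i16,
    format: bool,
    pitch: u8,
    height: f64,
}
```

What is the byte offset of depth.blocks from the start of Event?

Meta: @0: crc [4B, align 4] → 4; @4: offset [1B, align 1] → 5; @5: blocks [1B, align 1] → 6; +2 tail pad (align 4); size 8, align 4
@0: depth [8B, align 2] → 8
within Meta: blocks at 5
0 + 5 = 5

5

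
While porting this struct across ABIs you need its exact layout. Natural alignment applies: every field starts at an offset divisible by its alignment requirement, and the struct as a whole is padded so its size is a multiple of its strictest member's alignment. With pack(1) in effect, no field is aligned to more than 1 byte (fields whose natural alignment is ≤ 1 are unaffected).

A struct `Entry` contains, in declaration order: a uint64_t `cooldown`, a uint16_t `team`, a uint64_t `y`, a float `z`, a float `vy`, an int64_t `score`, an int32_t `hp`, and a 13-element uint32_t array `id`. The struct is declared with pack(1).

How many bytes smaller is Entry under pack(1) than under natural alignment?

6

natural layout:
  0..8  cooldown  (8B, 8-aligned)
  8..10  team  (2B, 2-aligned)
  10..16  -- padding (6B)
  16..24  y  (8B, 8-aligned)
  24..28  z  (4B, 4-aligned)
  28..32  vy  (4B, 4-aligned)
  32..40  score  (8B, 8-aligned)
  40..44  hp  (4B, 4-aligned)
  44..96  id  (52B, 4-aligned)
  sizeof = 96, alignof = 8
packed(1) layout:
  0..8  cooldown  (8B, 1-aligned)
  8..10  team  (2B, 1-aligned)
  10..18  y  (8B, 1-aligned)
  18..22  z  (4B, 1-aligned)
  22..26  vy  (4B, 1-aligned)
  26..34  score  (8B, 1-aligned)
  34..38  hp  (4B, 1-aligned)
  38..90  id  (52B, 1-aligned)
  sizeof = 90, alignof = 1
96 − 90 = 6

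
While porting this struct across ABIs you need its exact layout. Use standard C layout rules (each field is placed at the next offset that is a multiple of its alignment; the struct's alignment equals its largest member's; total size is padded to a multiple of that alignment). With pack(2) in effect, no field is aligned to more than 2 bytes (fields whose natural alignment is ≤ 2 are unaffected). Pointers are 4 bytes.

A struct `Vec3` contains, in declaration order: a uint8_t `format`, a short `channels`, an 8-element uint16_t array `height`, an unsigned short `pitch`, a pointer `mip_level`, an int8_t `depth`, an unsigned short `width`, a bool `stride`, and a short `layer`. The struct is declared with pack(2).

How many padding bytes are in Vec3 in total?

@0: format [1B, align 1] → 1
+1 pad (align 2)
@2: channels [2B, align 2] → 4
@4: height [16B, align 2] → 20
@20: pitch [2B, align 2] → 22
@22: mip_level [4B, align 2] → 26
@26: depth [1B, align 1] → 27
+1 pad (align 2)
@28: width [2B, align 2] → 30
@30: stride [1B, align 1] → 31
+1 pad (align 2)
@32: layer [2B, align 2] → 34
size 34, align 2
data bytes 31, size 34 → padding 3

3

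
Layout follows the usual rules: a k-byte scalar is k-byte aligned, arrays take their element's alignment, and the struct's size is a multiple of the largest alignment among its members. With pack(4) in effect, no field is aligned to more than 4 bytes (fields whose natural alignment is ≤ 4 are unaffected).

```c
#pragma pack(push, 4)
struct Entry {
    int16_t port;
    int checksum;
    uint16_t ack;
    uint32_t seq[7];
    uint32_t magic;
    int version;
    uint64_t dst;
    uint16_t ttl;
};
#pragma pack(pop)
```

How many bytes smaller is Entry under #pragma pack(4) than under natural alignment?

natural layout:
  port at 0 (size 2, align 2) → ends 2
  pad 2 to align 4 for checksum
  checksum at 4 (size 4, align 4) → ends 8
  ack at 8 (size 2, align 2) → ends 10
  pad 2 to align 4 for seq
  seq at 12 (size 28, align 4) → ends 40
  magic at 40 (size 4, align 4) → ends 44
  version at 44 (size 4, align 4) → ends 48
  dst at 48 (size 8, align 8) → ends 56
  ttl at 56 (size 2, align 2) → ends 58
  tail pad 6 to reach multiple of 8
  total 64 bytes, alignment 8
packed(4) layout:
  port at 0 (size 2, align 2) → ends 2
  pad 2 to align 4 for checksum
  checksum at 4 (size 4, align 4) → ends 8
  ack at 8 (size 2, align 2) → ends 10
  pad 2 to align 4 for seq
  seq at 12 (size 28, align 4) → ends 40
  magic at 40 (size 4, align 4) → ends 44
  version at 44 (size 4, align 4) → ends 48
  dst at 48 (size 8, align 4) → ends 56
  ttl at 56 (size 2, align 2) → ends 58
  tail pad 2 to reach multiple of 4
  total 60 bytes, alignment 4
64 − 60 = 4

4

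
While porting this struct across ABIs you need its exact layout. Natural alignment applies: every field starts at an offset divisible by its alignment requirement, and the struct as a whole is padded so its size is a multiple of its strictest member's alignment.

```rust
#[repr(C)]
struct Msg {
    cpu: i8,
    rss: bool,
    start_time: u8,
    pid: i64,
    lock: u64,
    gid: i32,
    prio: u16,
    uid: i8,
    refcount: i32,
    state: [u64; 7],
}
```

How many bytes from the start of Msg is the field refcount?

@0: cpu [1B, align 1] → 1
@1: rss [1B, align 1] → 2
@2: start_time [1B, align 1] → 3
+5 pad (align 8)
@8: pid [8B, align 8] → 16
@16: lock [8B, align 8] → 24
@24: gid [4B, align 4] → 28
@28: prio [2B, align 2] → 30
@30: uid [1B, align 1] → 31
+1 pad (align 4)
@32: refcount [4B, align 4] → 36

32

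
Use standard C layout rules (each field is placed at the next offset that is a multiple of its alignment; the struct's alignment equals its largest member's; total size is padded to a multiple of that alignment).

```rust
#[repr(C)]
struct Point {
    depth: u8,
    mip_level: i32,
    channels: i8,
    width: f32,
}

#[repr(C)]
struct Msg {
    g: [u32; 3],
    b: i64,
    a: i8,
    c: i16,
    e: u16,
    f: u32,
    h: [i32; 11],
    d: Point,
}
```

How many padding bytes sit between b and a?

Point: 0..1  depth  (1B, 1-aligned); 1..4  -- padding (3B); 4..8  mip_level  (4B, 4-aligned); 8..9  channels  (1B, 1-aligned); 9..12  -- padding (3B); 12..16  width  (4B, 4-aligned); sizeof = 16, alignof = 4
0..12  g  (12B, 4-aligned)
12..16  -- padding (4B)
16..24  b  (8B, 8-aligned)
24..25  a  (1B, 1-aligned)

0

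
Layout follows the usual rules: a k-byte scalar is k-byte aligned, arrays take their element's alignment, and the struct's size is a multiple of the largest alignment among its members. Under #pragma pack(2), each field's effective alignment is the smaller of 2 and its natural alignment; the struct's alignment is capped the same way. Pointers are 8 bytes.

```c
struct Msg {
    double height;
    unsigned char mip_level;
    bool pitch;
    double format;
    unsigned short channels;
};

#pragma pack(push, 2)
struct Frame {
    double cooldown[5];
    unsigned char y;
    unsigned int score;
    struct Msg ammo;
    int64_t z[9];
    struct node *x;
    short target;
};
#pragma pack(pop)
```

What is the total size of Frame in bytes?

Msg: @0: height [8B, align 8] → 8; @8: mip_level [1B, align 1] → 9; @9: pitch [1B, align 1] → 10; +6 pad (align 8); @16: format [8B, align 8] → 24; @24: channels [2B, align 2] → 26; +6 tail pad (align 8); size 32, align 8
@0: cooldown [40B, align 2] → 40
@40: y [1B, align 1] → 41
+1 pad (align 2)
@42: score [4B, align 2] → 46
@46: ammo [32B, align 2] → 78
@78: z [72B, align 2] → 150
@150: x [8B, align 2] → 158
@158: target [2B, align 2] → 160
size 160, align 2

160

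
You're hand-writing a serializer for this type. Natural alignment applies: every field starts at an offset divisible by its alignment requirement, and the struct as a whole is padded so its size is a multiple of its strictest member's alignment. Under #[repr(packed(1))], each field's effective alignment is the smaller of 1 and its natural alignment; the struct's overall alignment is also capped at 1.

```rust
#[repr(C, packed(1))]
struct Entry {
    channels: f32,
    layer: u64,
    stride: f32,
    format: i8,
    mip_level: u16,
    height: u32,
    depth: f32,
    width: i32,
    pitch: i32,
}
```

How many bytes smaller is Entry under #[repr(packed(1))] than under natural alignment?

natural layout:
  channels at 0 (size 4, align 4) → ends 4
  pad 4 to align 8 for layer
  layer at 8 (size 8, align 8) → ends 16
  stride at 16 (size 4, align 4) → ends 20
  format at 20 (size 1, align 1) → ends 21
  pad 1 to align 2 for mip_level
  mip_level at 22 (size 2, align 2) → ends 24
  height at 24 (size 4, align 4) → ends 28
  depth at 28 (size 4, align 4) → ends 32
  width at 32 (size 4, align 4) → ends 36
  pitch at 36 (size 4, align 4) → ends 40
  total 40 bytes, alignment 8
packed(1) layout:
  channels at 0 (size 4, align 1) → ends 4
  layer at 4 (size 8, align 1) → ends 12
  stride at 12 (size 4, align 1) → ends 16
  format at 16 (size 1, align 1) → ends 17
  mip_level at 17 (size 2, align 1) → ends 19
  height at 19 (size 4, align 1) → ends 23
  depth at 23 (size 4, align 1) → ends 27
  width at 27 (size 4, align 1) → ends 31
  pitch at 31 (size 4, align 1) → ends 35
  total 35 bytes, alignment 1
40 − 35 = 5

5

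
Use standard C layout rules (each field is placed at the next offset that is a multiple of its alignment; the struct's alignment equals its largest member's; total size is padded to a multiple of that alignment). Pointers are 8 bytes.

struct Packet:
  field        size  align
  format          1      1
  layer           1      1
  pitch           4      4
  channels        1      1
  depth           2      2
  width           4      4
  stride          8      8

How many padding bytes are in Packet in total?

3

0..1  format  (1B, 1-aligned)
1..2  layer  (1B, 1-aligned)
2..4  -- padding (2B)
4..8  pitch  (4B, 4-aligned)
8..9  channels  (1B, 1-aligned)
9..10  -- padding (1B)
10..12  depth  (2B, 2-aligned)
12..16  width  (4B, 4-aligned)
16..24  stride  (8B, 8-aligned)
sizeof = 24, alignof = 8
data bytes 21, size 24 → padding 3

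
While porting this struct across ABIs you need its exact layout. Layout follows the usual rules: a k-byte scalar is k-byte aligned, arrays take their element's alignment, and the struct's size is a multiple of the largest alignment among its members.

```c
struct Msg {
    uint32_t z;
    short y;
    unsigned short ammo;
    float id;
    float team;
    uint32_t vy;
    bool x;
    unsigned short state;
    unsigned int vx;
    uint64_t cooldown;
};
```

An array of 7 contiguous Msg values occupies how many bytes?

@0: z [4B, align 4] → 4
@4: y [2B, align 2] → 6
@6: ammo [2B, align 2] → 8
@8: id [4B, align 4] → 12
@12: team [4B, align 4] → 16
@16: vy [4B, align 4] → 20
@20: x [1B, align 1] → 21
+1 pad (align 2)
@22: state [2B, align 2] → 24
@24: vx [4B, align 4] → 28
+4 pad (align 8)
@32: cooldown [8B, align 8] → 40
size 40, align 8
array of 7: 7 × 40 = 280

280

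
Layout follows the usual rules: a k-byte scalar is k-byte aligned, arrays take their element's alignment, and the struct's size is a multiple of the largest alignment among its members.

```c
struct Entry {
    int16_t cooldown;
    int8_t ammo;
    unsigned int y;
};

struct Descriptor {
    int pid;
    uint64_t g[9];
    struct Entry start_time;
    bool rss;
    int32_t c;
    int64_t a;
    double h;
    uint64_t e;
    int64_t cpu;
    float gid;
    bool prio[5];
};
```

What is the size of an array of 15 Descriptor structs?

Entry: 0..2  cooldown  (2B, 2-aligned); 2..3  ammo  (1B, 1-aligned); 3..4  -- padding (1B); 4..8  y  (4B, 4-aligned); sizeof = 8, alignof = 4
0..4  pid  (4B, 4-aligned)
4..8  -- padding (4B)
8..80  g  (72B, 8-aligned)
80..88  start_time  (8B, 4-aligned)
88..89  rss  (1B, 1-aligned)
89..92  -- padding (3B)
92..96  c  (4B, 4-aligned)
96..104  a  (8B, 8-aligned)
104..112  h  (8B, 8-aligned)
112..120  e  (8B, 8-aligned)
120..128  cpu  (8B, 8-aligned)
128..132  gid  (4B, 4-aligned)
132..137  prio  (5B, 1-aligned)
137..144  -- tail padding (7B)
sizeof = 144, alignof = 8
array of 15: 15 × 144 = 2160

2160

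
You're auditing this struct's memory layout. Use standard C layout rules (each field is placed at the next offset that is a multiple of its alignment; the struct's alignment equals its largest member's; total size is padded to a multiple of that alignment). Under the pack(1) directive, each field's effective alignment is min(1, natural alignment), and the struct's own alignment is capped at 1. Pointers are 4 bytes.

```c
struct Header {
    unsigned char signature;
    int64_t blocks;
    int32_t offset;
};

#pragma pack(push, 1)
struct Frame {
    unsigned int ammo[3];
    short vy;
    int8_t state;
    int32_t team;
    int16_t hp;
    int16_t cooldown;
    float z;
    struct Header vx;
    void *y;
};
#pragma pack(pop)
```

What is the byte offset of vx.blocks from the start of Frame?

Header: @0: signature [1B, align 1] → 1; +7 pad (align 8); @8: blocks [8B, align 8] → 16; @16: offset [4B, align 4] → 20; +4 tail pad (align 8); size 24, align 8
@0: ammo [12B, align 1] → 12
@12: vy [2B, align 1] → 14
@14: state [1B, align 1] → 15
@15: team [4B, align 1] → 19
@19: hp [2B, align 1] → 21
@21: cooldown [2B, align 1] → 23
@23: z [4B, align 1] → 27
@27: vx [24B, align 1] → 51
within Header: blocks at 8
27 + 8 = 35

35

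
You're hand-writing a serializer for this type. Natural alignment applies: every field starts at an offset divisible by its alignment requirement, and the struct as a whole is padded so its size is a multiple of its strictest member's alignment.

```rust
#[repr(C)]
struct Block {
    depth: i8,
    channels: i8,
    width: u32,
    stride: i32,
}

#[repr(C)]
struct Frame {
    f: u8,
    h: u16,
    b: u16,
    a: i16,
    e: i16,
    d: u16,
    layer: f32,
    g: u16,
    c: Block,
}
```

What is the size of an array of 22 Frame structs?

704

Block: @0: depth [1B, align 1] → 1; @1: channels [1B, align 1] → 2; +2 pad (align 4); @4: width [4B, align 4] → 8; @8: stride [4B, align 4] → 12; size 12, align 4
@0: f [1B, align 1] → 1
+1 pad (align 2)
@2: h [2B, align 2] → 4
@4: b [2B, align 2] → 6
@6: a [2B, align 2] → 8
@8: e [2B, align 2] → 10
@10: d [2B, align 2] → 12
@12: layer [4B, align 4] → 16
@16: g [2B, align 2] → 18
+2 pad (align 4)
@20: c [12B, align 4] → 32
size 32, align 4
array of 22: 22 × 32 = 704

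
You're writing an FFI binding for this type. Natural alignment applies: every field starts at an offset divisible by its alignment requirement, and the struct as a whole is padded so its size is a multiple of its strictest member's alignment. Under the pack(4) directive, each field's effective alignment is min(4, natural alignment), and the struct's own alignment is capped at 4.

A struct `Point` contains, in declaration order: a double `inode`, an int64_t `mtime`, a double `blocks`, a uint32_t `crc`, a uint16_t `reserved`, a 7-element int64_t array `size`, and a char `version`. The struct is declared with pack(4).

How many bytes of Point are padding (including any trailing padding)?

5

0..8  inode  (8B, 4-aligned)
8..16  mtime  (8B, 4-aligned)
16..24  blocks  (8B, 4-aligned)
24..28  crc  (4B, 4-aligned)
28..30  reserved  (2B, 2-aligned)
30..32  -- padding (2B)
32..88  size  (56B, 4-aligned)
88..89  version  (1B, 1-aligned)
89..92  -- tail padding (3B)
sizeof = 92, alignof = 4
data bytes 87, size 92 → padding 5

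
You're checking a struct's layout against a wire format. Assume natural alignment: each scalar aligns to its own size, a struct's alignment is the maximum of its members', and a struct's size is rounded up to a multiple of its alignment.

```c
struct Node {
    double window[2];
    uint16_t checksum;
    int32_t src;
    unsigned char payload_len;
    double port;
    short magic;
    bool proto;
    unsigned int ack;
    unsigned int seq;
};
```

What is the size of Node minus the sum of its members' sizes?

@0: window [16B, align 8] → 16
@16: checksum [2B, align 2] → 18
+2 pad (align 4)
@20: src [4B, align 4] → 24
@24: payload_len [1B, align 1] → 25
+7 pad (align 8)
@32: port [8B, align 8] → 40
@40: magic [2B, align 2] → 42
@42: proto [1B, align 1] → 43
+1 pad (align 4)
@44: ack [4B, align 4] → 48
@48: seq [4B, align 4] → 52
+4 tail pad (align 8)
size 56, align 8
data bytes 42, size 56 → padding 14

14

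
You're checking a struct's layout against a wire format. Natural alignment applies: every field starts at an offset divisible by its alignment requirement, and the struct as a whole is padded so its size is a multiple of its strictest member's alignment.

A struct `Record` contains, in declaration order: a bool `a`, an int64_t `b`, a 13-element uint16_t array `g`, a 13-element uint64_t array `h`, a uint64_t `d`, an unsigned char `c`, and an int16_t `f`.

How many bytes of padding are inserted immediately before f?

1

@0: a [1B, align 1] → 1
+7 pad (align 8)
@8: b [8B, align 8] → 16
@16: g [26B, align 2] → 42
+6 pad (align 8)
@48: h [104B, align 8] → 152
@152: d [8B, align 8] → 160
@160: c [1B, align 1] → 161
+1 pad (align 2)
@162: f [2B, align 2] → 164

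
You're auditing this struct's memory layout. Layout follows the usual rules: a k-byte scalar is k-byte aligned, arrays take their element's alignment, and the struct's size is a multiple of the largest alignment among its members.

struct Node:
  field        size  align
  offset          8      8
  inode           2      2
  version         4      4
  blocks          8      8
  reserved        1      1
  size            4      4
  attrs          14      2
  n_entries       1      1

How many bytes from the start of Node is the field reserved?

offset at 0 (size 8, align 8) → ends 8
inode at 8 (size 2, align 2) → ends 10
pad 2 to align 4 for version
version at 12 (size 4, align 4) → ends 16
blocks at 16 (size 8, align 8) → ends 24
reserved at 24 (size 1, align 1) → ends 25

24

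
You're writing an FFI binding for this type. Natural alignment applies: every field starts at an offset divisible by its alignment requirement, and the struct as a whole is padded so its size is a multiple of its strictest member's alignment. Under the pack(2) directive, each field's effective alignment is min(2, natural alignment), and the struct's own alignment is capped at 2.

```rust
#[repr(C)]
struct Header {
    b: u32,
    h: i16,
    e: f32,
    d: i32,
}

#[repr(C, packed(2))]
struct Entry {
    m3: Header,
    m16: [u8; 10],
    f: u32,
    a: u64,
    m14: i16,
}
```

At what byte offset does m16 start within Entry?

16

Header: 0..4  b  (4B, 4-aligned); 4..6  h  (2B, 2-aligned); 6..8  -- padding (2B); 8..12  e  (4B, 4-aligned); 12..16  d  (4B, 4-aligned); sizeof = 16, alignof = 4
0..16  m3  (16B, 2-aligned)
16..26  m16  (10B, 1-aligned)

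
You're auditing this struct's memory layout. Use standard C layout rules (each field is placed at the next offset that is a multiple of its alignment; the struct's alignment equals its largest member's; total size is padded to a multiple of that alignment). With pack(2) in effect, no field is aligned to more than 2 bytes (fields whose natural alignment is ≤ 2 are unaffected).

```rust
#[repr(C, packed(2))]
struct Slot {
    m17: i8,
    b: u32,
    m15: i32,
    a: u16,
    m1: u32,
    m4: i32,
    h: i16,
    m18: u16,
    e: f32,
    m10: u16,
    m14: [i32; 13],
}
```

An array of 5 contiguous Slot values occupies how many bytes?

410

0..1  m17  (1B, 1-aligned)
1..2  -- padding (1B)
2..6  b  (4B, 2-aligned)
6..10  m15  (4B, 2-aligned)
10..12  a  (2B, 2-aligned)
12..16  m1  (4B, 2-aligned)
16..20  m4  (4B, 2-aligned)
20..22  h  (2B, 2-aligned)
22..24  m18  (2B, 2-aligned)
24..28  e  (4B, 2-aligned)
28..30  m10  (2B, 2-aligned)
30..82  m14  (52B, 2-aligned)
sizeof = 82, alignof = 2
array of 5: 5 × 82 = 410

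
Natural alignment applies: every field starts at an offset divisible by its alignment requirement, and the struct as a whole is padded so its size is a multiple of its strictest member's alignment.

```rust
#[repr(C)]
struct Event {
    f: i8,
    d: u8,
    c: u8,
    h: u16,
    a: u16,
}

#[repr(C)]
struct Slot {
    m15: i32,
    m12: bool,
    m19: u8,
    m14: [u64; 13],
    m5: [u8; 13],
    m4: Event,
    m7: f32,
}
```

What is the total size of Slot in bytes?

144 bytes

Event: @0: f [1B, align 1] → 1; @1: d [1B, align 1] → 2; @2: c [1B, align 1] → 3; +1 pad (align 2); @4: h [2B, align 2] → 6; @6: a [2B, align 2] → 8; size 8, align 2
@0: m15 [4B, align 4] → 4
@4: m12 [1B, align 1] → 5
@5: m19 [1B, align 1] → 6
+2 pad (align 8)
@8: m14 [104B, align 8] → 112
@112: m5 [13B, align 1] → 125
+1 pad (align 2)
@126: m4 [8B, align 2] → 134
+2 pad (align 4)
@136: m7 [4B, align 4] → 140
+4 tail pad (align 8)
size 144, align 8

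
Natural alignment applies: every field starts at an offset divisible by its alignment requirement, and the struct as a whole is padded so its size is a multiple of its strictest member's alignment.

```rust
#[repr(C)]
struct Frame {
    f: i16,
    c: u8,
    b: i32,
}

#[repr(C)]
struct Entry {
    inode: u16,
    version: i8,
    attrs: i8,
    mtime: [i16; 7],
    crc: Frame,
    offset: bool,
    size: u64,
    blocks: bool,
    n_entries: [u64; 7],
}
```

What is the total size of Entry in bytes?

Frame: 0..2  f  (2B, 2-aligned); 2..3  c  (1B, 1-aligned); 3..4  -- padding (1B); 4..8  b  (4B, 4-aligned); sizeof = 8, alignof = 4
0..2  inode  (2B, 2-aligned)
2..3  version  (1B, 1-aligned)
3..4  attrs  (1B, 1-aligned)
4..18  mtime  (14B, 2-aligned)
18..20  -- padding (2B)
20..28  crc  (8B, 4-aligned)
28..29  offset  (1B, 1-aligned)
29..32  -- padding (3B)
32..40  size  (8B, 8-aligned)
40..41  blocks  (1B, 1-aligned)
41..48  -- padding (7B)
48..104  n_entries  (56B, 8-aligned)
sizeof = 104, alignof = 8

104 bytes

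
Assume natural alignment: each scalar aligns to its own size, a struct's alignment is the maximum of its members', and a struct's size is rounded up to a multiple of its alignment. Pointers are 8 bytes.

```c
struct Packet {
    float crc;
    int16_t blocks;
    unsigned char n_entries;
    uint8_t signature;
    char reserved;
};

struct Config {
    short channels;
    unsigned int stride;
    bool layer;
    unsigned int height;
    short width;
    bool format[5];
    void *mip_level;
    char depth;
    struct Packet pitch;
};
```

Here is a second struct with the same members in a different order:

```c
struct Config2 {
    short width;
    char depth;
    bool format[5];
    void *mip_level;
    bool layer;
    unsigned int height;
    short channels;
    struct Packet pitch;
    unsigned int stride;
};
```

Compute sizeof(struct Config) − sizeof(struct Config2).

Packet: @0: crc [4B, align 4] → 4; @4: blocks [2B, align 2] → 6; @6: n_entries [1B, align 1] → 7; @7: signature [1B, align 1] → 8; @8: reserved [1B, align 1] → 9; +3 tail pad (align 4); size 12, align 4
@0: channels [2B, align 2] → 2
+2 pad (align 4)
@4: stride [4B, align 4] → 8
@8: layer [1B, align 1] → 9
+3 pad (align 4)
@12: height [4B, align 4] → 16
@16: width [2B, align 2] → 18
@18: format [5B, align 1] → 23
+1 pad (align 8)
@24: mip_level [8B, align 8] → 32
@32: depth [1B, align 1] → 33
+3 pad (align 4)
@36: pitch [12B, align 4] → 48
size 48, align 8
— Config2 —
@0: width [2B, align 2] → 2
@2: depth [1B, align 1] → 3
@3: format [5B, align 1] → 8
@8: mip_level [8B, align 8] → 16
@16: layer [1B, align 1] → 17
+3 pad (align 4)
@20: height [4B, align 4] → 24
@24: channels [2B, align 2] → 26
+2 pad (align 4)
@28: pitch [12B, align 4] → 40
@40: stride [4B, align 4] → 44
+4 tail pad (align 8)
size 48, align 8
48 − 48 = 0

0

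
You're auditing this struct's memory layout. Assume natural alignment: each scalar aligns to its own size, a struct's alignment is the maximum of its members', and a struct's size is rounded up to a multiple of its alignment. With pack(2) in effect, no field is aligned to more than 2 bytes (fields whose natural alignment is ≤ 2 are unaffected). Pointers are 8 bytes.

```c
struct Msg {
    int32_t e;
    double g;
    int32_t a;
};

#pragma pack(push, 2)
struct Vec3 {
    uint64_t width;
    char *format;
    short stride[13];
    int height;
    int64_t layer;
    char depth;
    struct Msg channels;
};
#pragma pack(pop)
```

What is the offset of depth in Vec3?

Msg: e at 0 (size 4, align 4) → ends 4; pad 4 to align 8 for g; g at 8 (size 8, align 8) → ends 16; a at 16 (size 4, align 4) → ends 20; tail pad 4 to reach multiple of 8; total 24 bytes, alignment 8
width at 0 (size 8, align 2) → ends 8
format at 8 (size 8, align 2) → ends 16
stride at 16 (size 26, align 2) → ends 42
height at 42 (size 4, align 2) → ends 46
layer at 46 (size 8, align 2) → ends 54
depth at 54 (size 1, align 1) → ends 55

54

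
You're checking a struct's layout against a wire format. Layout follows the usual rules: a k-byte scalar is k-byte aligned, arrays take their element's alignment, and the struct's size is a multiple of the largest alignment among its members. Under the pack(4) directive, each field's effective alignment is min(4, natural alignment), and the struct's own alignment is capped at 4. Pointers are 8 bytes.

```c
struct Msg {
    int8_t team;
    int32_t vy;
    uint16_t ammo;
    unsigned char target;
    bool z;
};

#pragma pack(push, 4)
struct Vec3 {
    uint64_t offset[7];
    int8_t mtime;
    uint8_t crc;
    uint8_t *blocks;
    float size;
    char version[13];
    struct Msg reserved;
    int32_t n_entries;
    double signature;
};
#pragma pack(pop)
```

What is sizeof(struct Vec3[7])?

784

Msg: 0..1  team  (1B, 1-aligned); 1..4  -- padding (3B); 4..8  vy  (4B, 4-aligned); 8..10  ammo  (2B, 2-aligned); 10..11  target  (1B, 1-aligned); 11..12  z  (1B, 1-aligned); sizeof = 12, alignof = 4
0..56  offset  (56B, 4-aligned)
56..57  mtime  (1B, 1-aligned)
57..58  crc  (1B, 1-aligned)
58..60  -- padding (2B)
60..68  blocks  (8B, 4-aligned)
68..72  size  (4B, 4-aligned)
72..85  version  (13B, 1-aligned)
85..88  -- padding (3B)
88..100  reserved  (12B, 4-aligned)
100..104  n_entries  (4B, 4-aligned)
104..112  signature  (8B, 4-aligned)
sizeof = 112, alignof = 4
array of 7: 7 × 112 = 784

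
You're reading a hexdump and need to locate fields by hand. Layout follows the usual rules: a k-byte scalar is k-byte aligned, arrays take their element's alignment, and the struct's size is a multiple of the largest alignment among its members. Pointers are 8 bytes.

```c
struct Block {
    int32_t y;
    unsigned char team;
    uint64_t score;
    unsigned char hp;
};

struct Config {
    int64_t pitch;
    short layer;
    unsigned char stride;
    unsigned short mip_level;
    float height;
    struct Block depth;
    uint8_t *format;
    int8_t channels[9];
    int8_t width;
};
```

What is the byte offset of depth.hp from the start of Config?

40

Block: 0..4  y  (4B, 4-aligned); 4..5  team  (1B, 1-aligned); 5..8  -- padding (3B); 8..16  score  (8B, 8-aligned); 16..17  hp  (1B, 1-aligned); 17..24  -- tail padding (7B); sizeof = 24, alignof = 8
0..8  pitch  (8B, 8-aligned)
8..10  layer  (2B, 2-aligned)
10..11  stride  (1B, 1-aligned)
11..12  -- padding (1B)
12..14  mip_level  (2B, 2-aligned)
14..16  -- padding (2B)
16..20  height  (4B, 4-aligned)
20..24  -- padding (4B)
24..48  depth  (24B, 8-aligned)
within Block: hp at 16
24 + 16 = 40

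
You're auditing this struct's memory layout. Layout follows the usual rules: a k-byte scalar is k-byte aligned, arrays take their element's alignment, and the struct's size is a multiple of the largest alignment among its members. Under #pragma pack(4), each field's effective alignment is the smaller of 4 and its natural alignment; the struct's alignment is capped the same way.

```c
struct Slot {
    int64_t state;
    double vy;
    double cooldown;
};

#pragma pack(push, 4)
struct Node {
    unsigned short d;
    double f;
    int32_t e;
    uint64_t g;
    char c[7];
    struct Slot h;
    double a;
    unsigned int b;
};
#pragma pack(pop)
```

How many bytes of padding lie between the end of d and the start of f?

2

Slot: state at 0 (size 8, align 8) → ends 8; vy at 8 (size 8, align 8) → ends 16; cooldown at 16 (size 8, align 8) → ends 24; total 24 bytes, alignment 8
d at 0 (size 2, align 2) → ends 2
pad 2 to align 4 for f
f at 4 (size 8, align 4) → ends 12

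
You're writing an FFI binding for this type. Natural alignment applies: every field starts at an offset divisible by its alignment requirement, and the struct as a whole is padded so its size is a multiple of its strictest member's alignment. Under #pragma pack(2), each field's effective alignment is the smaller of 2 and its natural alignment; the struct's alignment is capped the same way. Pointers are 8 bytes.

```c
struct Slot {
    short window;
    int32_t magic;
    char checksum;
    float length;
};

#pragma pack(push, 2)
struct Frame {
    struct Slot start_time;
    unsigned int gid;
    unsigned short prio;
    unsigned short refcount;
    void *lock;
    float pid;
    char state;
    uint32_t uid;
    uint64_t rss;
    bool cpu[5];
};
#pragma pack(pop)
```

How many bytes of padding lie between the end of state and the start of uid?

Slot: @0: window [2B, align 2] → 2; +2 pad (align 4); @4: magic [4B, align 4] → 8; @8: checksum [1B, align 1] → 9; +3 pad (align 4); @12: length [4B, align 4] → 16; size 16, align 4
@0: start_time [16B, align 2] → 16
@16: gid [4B, align 2] → 20
@20: prio [2B, align 2] → 22
@22: refcount [2B, align 2] → 24
@24: lock [8B, align 2] → 32
@32: pid [4B, align 2] → 36
@36: state [1B, align 1] → 37
+1 pad (align 2)
@38: uid [4B, align 2] → 42

1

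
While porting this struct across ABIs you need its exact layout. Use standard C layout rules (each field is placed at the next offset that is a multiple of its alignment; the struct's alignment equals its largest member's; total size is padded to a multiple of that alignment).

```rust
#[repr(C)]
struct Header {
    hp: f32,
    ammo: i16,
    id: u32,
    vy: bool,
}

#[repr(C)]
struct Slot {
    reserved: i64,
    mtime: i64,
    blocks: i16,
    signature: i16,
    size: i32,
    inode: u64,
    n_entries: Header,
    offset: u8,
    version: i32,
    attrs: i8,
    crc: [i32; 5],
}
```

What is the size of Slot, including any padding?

Header: @0: hp [4B, align 4] → 4; @4: ammo [2B, align 2] → 6; +2 pad (align 4); @8: id [4B, align 4] → 12; @12: vy [1B, align 1] → 13; +3 tail pad (align 4); size 16, align 4
@0: reserved [8B, align 8] → 8
@8: mtime [8B, align 8] → 16
@16: blocks [2B, align 2] → 18
@18: signature [2B, align 2] → 20
@20: size [4B, align 4] → 24
@24: inode [8B, align 8] → 32
@32: n_entries [16B, align 4] → 48
@48: offset [1B, align 1] → 49
+3 pad (align 4)
@52: version [4B, align 4] → 56
@56: attrs [1B, align 1] → 57
+3 pad (align 4)
@60: crc [20B, align 4] → 80
size 80, align 8

80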